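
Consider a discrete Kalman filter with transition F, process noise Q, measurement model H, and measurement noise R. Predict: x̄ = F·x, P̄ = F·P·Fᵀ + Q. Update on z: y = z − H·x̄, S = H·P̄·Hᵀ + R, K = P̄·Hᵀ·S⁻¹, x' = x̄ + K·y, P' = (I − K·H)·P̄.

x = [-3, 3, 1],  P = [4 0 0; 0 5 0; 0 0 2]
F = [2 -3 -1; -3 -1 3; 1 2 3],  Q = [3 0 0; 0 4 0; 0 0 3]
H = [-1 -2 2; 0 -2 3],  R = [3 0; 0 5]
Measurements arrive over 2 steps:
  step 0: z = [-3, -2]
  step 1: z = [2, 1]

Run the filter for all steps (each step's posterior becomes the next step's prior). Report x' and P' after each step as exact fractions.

step 0: x̄ = F·x = [-16, 9, 6]
step 0: P̄ = F·P·Fᵀ + Q = [66 -15 -28; -15 63 -4; -28 -4 45]
step 0: y = z − H·x̄ = [-13, -2]
step 0: S = H·P̄·Hᵀ + R = [585 616; 616 710]
step 0: K = P̄·Hᵀ·S⁻¹ = [-16028/17947 12541/17947; 259/17947 -3713/17947; 686/17947 6039/35894]
step 0: x' = x̄ + K·y = [-103870/17947, 165582/17947, 92725/17947]
step 0: P' = (I − K·H)·P̄ = [387140/17947 -445879/17947 -276351/17947; -445879/17947 649088/17947 426537/17947; -276351/17947 426537/17947 578781/35894]
step 1: x̄ = F·x = [-797211/17947, 424203/17947, 505469/17947]
step 1: P̄ = F·P·Fᵀ + Q = [33497515/35894 -20528711/35894 -21015921/35894; -20528711/35894 13098945/35894 12407577/35894; -21015921/35894 12407577/35894 14637339/35894]
step 1: y = z − H·x̄ = [-923849/17947, -650054/17947]
step 1: S = H·P̄·Hᵀ + R = [47238557/35894 38134385/35894; 38134385/35894 35420377/35894]
step 1: K = P̄·Hᵀ·S⁻¹ = [-10654170715/6100634606 7683012877/6100634606; 7180367785/6100634606 -5831682227/6100634606; 4850469165/6100634606 -1932974211/6100634606]
step 1: x' = x̄ + K·y = [-836981487/6100634606, -14195115487/6100634606, -7849879991/6100634606]
step 1: P' = (I − K·H)·P̄ = [168225662513/6100634606 -165979661167/6100634606 -97848085983/6100634606; -165979661167/6100634606 187499425583/6100634606 115280146677/6100634606; -97848085983/6100634606 115280146677/6100634606 73631807433/6100634606]

step 0: x' = [-103870/17947, 165582/17947, 92725/17947], P' = [387140/17947 -445879/17947 -276351/17947; -445879/17947 649088/17947 426537/17947; -276351/17947 426537/17947 578781/35894]
step 1: x' = [-836981487/6100634606, -14195115487/6100634606, -7849879991/6100634606], P' = [168225662513/6100634606 -165979661167/6100634606 -97848085983/6100634606; -165979661167/6100634606 187499425583/6100634606 115280146677/6100634606; -97848085983/6100634606 115280146677/6100634606 73631807433/6100634606]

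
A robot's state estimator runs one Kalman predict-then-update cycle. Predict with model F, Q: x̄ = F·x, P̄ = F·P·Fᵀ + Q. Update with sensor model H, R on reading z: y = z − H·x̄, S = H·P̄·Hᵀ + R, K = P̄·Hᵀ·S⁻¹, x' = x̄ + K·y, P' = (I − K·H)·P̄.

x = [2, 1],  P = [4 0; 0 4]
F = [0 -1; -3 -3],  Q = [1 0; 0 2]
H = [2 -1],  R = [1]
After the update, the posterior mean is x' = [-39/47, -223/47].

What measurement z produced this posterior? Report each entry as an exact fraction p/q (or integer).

x̄ = F·x = [-1, -9]
P̄ = F·P·Fᵀ + Q = [5 12; 12 74]
S = H·P̄·Hᵀ + R = [47]
K = P̄·Hᵀ·S⁻¹ = [-2/47; -50/47]
x' − x̄ = [8/47, 200/47] = K·y
y = (KᵀK)⁻¹·Kᵀ·(x' − x̄) = [-4]
z = y + H·x̄ = [-4] + [7] = [3]

z = [3]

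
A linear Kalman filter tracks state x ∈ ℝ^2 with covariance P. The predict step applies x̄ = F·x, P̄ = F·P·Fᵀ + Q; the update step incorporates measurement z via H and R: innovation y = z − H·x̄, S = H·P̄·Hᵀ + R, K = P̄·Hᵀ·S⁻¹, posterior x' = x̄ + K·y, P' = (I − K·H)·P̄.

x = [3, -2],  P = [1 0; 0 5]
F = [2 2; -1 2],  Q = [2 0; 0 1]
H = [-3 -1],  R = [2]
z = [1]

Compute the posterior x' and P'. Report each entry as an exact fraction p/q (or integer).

x̄ = F·x = [2, -7]
P̄ = F·P·Fᵀ + Q = [26 18; 18 22]
y = z − H·x̄ = [0]
S = H·P̄·Hᵀ + R = [366]
K = P̄·Hᵀ·S⁻¹ = [-16/61; -38/183]
x' = x̄ + K·y = [2, -7]
P' = (I − K·H)·P̄ = [50/61 -118/61; -118/61 1138/183]

x' = [2, -7]
P' = [50/61 -118/61; -118/61 1138/183]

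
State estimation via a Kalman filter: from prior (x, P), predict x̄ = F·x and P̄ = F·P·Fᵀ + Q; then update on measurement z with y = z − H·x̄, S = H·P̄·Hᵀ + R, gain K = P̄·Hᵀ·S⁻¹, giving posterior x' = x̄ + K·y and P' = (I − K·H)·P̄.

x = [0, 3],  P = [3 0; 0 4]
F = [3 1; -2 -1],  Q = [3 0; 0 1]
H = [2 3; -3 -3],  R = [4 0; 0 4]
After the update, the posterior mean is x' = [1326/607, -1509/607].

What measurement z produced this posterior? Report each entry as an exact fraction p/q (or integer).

z = [-3, 1]

x̄ = F·x = [3, -3]
P̄ = F·P·Fᵀ + Q = [34 -22; -22 17]
S = H·P̄·Hᵀ + R = [29 -27; -27 67]
K = P̄·Hᵀ·S⁻¹ = [-419/607 -495/607; 437/607 312/607]
x' − x̄ = [-495/607, 312/607] = K·y
y = (KᵀK)⁻¹·Kᵀ·(x' − x̄) = [0, 1]
z = y + H·x̄ = [0, 1] + [-3, 0] = [-3, 1]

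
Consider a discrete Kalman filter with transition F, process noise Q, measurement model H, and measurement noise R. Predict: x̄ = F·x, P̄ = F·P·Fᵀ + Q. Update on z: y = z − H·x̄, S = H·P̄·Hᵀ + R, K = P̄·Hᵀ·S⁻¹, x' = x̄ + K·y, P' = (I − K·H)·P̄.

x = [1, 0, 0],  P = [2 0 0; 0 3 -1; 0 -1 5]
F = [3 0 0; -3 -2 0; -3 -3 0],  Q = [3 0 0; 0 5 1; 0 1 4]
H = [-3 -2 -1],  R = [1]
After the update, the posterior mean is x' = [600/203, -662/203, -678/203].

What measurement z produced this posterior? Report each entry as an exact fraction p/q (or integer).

z = [1]

x̄ = F·x = [3, -3, -3]
P̄ = F·P·Fᵀ + Q = [21 -18 -18; -18 35 37; -18 37 49]
S = H·P̄·Hᵀ + R = [203]
K = P̄·Hᵀ·S⁻¹ = [-9/203; -53/203; -69/203]
x' − x̄ = [-9/203, -53/203, -69/203] = K·y
y = (KᵀK)⁻¹·Kᵀ·(x' − x̄) = [1]
z = y + H·x̄ = [1] + [0] = [1]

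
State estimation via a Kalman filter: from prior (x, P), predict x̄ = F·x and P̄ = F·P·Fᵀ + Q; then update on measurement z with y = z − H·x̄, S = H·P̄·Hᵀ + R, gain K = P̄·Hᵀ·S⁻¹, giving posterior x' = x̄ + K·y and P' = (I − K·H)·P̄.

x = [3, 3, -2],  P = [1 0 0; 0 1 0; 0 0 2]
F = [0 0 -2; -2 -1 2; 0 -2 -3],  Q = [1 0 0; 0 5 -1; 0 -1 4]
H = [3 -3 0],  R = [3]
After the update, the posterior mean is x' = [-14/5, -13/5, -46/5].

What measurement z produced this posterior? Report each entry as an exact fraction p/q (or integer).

z = [-1]

x̄ = F·x = [4, -13, 0]
P̄ = F·P·Fᵀ + Q = [9 -8 12; -8 18 -11; 12 -11 26]
S = H·P̄·Hᵀ + R = [390]
K = P̄·Hᵀ·S⁻¹ = [17/130; -1/5; 23/130]
x' − x̄ = [-34/5, 52/5, -46/5] = K·y
y = (KᵀK)⁻¹·Kᵀ·(x' − x̄) = [-52]
z = y + H·x̄ = [-52] + [51] = [-1]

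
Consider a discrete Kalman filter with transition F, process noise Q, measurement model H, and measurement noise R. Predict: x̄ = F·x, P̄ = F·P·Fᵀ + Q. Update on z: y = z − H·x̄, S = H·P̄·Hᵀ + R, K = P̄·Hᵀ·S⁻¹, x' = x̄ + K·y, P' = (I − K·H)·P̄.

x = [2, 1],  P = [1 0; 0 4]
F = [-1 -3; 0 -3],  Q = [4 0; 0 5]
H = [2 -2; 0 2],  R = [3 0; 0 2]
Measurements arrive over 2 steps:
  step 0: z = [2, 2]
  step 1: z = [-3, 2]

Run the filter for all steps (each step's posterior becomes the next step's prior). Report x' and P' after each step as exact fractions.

step 0: x' = [5639/3369, 3137/3369], P' = [3973/3369 1648/3369; 1648/3369 1663/3369]
step 1: x' = [-2168988/2592419, 2025441/2592419], P' = [2944742/2592419 1186865/2592419; 1186865/2592419 1222568/2592419]

step 0: x̄ = F·x = [-5, -3]
step 0: P̄ = F·P·Fᵀ + Q = [41 36; 36 41]
step 0: y = z − H·x̄ = [6, 8]
step 0: S = H·P̄·Hᵀ + R = [43 -20; -20 166]
step 0: K = P̄·Hᵀ·S⁻¹ = [1550/3369 1648/3369; -10/3369 1663/3369]
step 0: x' = x̄ + K·y = [5639/3369, 3137/3369]
step 0: P' = (I − K·H)·P̄ = [3973/3369 1648/3369; 1648/3369 1663/3369]
step 1: x̄ = F·x = [-15050/3369, -3137/1123]
step 1: P̄ = F·P·Fᵀ + Q = [42304/3369 6637/1123; 6637/1123 10604/1123]
step 1: y = z − H·x̄ = [1171/3369, 8520/1123]
step 1: S = H·P̄·Hᵀ + R = [147283/3369 -15868/1123; -15868/1123 44662/1123]
step 1: K = P̄·Hᵀ·S⁻¹ = [1171918/2592419 1186865/2592419; -23802/2592419 1222568/2592419]
step 1: x' = x̄ + K·y = [-2168988/2592419, 2025441/2592419]
step 1: P' = (I − K·H)·P̄ = [2944742/2592419 1186865/2592419; 1186865/2592419 1222568/2592419]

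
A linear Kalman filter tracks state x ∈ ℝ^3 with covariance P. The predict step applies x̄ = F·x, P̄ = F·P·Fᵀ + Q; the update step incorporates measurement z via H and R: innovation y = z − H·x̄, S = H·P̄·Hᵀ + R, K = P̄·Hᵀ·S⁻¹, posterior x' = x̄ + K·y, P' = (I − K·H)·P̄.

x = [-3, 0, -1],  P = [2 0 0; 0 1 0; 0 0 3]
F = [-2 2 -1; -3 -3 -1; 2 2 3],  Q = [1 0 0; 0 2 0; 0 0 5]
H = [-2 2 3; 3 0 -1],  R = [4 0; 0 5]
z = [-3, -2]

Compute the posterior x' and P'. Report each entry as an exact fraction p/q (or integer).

x̄ = F·x = [7, 10, -9]
P̄ = F·P·Fᵀ + Q = [16 9 -13; 9 32 -27; -13 -27 44]
y = z − H·x̄ = [18, -32]
S = H·P̄·Hᵀ + R = [352 -263; -263 271]
K = P̄·Hᵀ·S⁻¹ = [560/8741 2511/8741; 4717/26223 9803/26223; 6355/26223 -1864/26223]
x' = x̄ + K·y = [-9085/8741, 33440/26223, -61969/26223]
P' = (I − K·H)·P̄ = [16365/8741 -37325/8741 36540/8741; -37325/8741 474869/26223 -384940/26223; 36540/8741 -384940/26223 338180/26223]

x' = [-9085/8741, 33440/26223, -61969/26223]
P' = [16365/8741 -37325/8741 36540/8741; -37325/8741 474869/26223 -384940/26223; 36540/8741 -384940/26223 338180/26223]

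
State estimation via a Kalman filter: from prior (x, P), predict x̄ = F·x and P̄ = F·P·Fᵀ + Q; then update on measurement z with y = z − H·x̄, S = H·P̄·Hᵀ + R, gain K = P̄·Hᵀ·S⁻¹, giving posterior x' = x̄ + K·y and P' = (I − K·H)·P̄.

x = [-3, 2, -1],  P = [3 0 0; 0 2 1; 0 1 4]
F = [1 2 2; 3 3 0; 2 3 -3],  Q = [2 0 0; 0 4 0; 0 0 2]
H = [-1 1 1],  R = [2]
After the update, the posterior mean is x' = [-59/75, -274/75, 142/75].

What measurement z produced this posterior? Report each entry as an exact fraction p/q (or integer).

x̄ = F·x = [-1, -3, 3]
P̄ = F·P·Fᵀ + Q = [37 27 -6; 27 49 27; -6 27 50]
S = H·P̄·Hᵀ + R = [150]
K = P̄·Hᵀ·S⁻¹ = [-8/75; 49/150; 83/150]
x' − x̄ = [16/75, -49/75, -83/75] = K·y
y = (KᵀK)⁻¹·Kᵀ·(x' − x̄) = [-2]
z = y + H·x̄ = [-2] + [1] = [-1]

z = [-1]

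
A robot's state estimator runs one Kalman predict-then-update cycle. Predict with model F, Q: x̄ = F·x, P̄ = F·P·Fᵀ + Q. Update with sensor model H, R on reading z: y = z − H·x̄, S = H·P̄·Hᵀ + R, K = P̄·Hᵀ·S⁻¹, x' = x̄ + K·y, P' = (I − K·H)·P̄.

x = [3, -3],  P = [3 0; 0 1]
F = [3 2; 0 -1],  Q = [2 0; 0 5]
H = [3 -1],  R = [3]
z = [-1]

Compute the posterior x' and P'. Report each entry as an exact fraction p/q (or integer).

x̄ = F·x = [3, 3]
P̄ = F·P·Fᵀ + Q = [33 -2; -2 6]
y = z − H·x̄ = [-7]
S = H·P̄·Hᵀ + R = [318]
K = P̄·Hᵀ·S⁻¹ = [101/318; -2/53]
x' = x̄ + K·y = [247/318, 173/53]
P' = (I − K·H)·P̄ = [293/318 96/53; 96/53 294/53]

x' = [247/318, 173/53]
P' = [293/318 96/53; 96/53 294/53]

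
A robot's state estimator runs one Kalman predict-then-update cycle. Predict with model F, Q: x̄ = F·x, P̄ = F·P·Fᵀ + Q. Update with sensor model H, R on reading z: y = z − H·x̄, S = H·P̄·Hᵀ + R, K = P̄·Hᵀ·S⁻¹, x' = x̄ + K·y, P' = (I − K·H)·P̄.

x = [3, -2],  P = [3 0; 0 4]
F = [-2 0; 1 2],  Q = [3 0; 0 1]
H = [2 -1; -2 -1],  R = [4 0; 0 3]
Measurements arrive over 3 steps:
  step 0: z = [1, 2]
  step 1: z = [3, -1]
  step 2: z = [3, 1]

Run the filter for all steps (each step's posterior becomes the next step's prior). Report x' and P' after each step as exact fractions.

step 0: x' = [-498/1193, -1921/1193], P' = [507/1193 -150/1193; -150/1193 1908/1193]
step 1: x' = [223683/221279, -333466/221279], P' = [88389/221279 -21690/221279; -21690/221279 312468/221279]
step 2: x' = [10547442/37212551, -74181305/37212551], P' = [14838261/37212551 -3637506/37212551; -3637506/37212551 51562668/37212551]

step 0: x̄ = F·x = [-6, -1]
step 0: P̄ = F·P·Fᵀ + Q = [15 -6; -6 20]
step 0: y = z − H·x̄ = [12, -11]
step 0: S = H·P̄·Hᵀ + R = [108 -40; -40 59]
step 0: K = P̄·Hᵀ·S⁻¹ = [291/1193 -288/1193; -552/1193 -536/1193]
step 0: x' = x̄ + K·y = [-498/1193, -1921/1193]
step 0: P' = (I − K·H)·P̄ = [507/1193 -150/1193; -150/1193 1908/1193]
step 1: x̄ = F·x = [996/1193, -4340/1193]
step 1: P̄ = F·P·Fᵀ + Q = [5607/1193 -414/1193; -414/1193 8732/1193]
step 1: y = z − H·x̄ = [-2753/1193, -3541/1193]
step 1: S = H·P̄·Hᵀ + R = [37588/1193 -13696/1193; -13696/1193 33083/1193]
step 1: K = P̄·Hᵀ·S⁻¹ = [49617/221279 -51696/221279; -88962/221279 -89696/221279]
step 1: x' = x̄ + K·y = [223683/221279, -333466/221279]
step 1: P' = (I − K·H)·P̄ = [88389/221279 -21690/221279; -21690/221279 312468/221279]
step 2: x̄ = F·x = [-447366/221279, -443249/221279]
step 2: P̄ = F·P·Fᵀ + Q = [1017393/221279 -90018/221279; -90018/221279 1472780/221279]
step 2: y = z − H·x̄ = [1115320/221279, -1116702/221279]
step 2: S = H·P̄·Hᵀ + R = [6787540/221279 -2596792/221279; -2596792/221279 5846117/221279]
step 2: K = P̄·Hᵀ·S⁻¹ = [362109/1617937 -8679672/37212551; -639540/1617937 -14762552/37212551]
step 2: x' = x̄ + K·y = [10547442/37212551, -74181305/37212551]
step 2: P' = (I − K·H)·P̄ = [14838261/37212551 -3637506/37212551; -3637506/37212551 51562668/37212551]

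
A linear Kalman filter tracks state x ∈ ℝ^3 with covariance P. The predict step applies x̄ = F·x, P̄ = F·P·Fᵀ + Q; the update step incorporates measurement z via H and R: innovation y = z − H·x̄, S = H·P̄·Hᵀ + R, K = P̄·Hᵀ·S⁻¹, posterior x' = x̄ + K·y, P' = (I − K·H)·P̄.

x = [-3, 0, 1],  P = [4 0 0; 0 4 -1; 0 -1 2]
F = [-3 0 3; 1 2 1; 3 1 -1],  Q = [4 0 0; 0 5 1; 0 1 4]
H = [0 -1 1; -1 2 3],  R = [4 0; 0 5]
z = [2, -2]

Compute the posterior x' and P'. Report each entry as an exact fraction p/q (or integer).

x̄ = F·x = [12, -2, -10]
P̄ = F·P·Fᵀ + Q = [58 -12 -45; -12 23 20; -45 20 48]
y = z − H·x̄ = [10, 44]
S = H·P̄·Hᵀ + R = [35 111; 111 1145]
K = P̄·Hᵀ·S⁻¹ = [-6849/13877 -1966/13877; -16533/27754 4463/27754; 6641/27754 4907/27754]
x' = x̄ + K·y = [11530/13877, -12233/13877, 2389/13877]
P' = (I − K·H)·P̄ = [152227/13877 44917/13877 17521/13877; 44917/13877 62109/27754 -4023/27754; 17521/13877 -4023/27754 22541/27754]

x' = [11530/13877, -12233/13877, 2389/13877]
P' = [152227/13877 44917/13877 17521/13877; 44917/13877 62109/27754 -4023/27754; 17521/13877 -4023/27754 22541/27754]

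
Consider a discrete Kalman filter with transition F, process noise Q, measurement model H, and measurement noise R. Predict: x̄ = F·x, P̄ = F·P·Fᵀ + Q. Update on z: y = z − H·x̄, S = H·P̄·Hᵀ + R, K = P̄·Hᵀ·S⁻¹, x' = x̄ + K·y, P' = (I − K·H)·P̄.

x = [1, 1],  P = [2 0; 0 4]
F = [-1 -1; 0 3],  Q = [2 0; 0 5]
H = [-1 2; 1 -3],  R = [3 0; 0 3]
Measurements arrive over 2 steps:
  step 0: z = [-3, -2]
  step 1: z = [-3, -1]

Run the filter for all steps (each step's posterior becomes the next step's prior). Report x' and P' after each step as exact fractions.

step 0: x' = [151/550, 221/2200], P' = [906/275 663/550; 663/550 1473/2200]
step 1: x' = [743920/790583, 172543/1581166], P' = [2687001/790583 945885/790583; 945885/790583 1019571/1581166]

step 0: x̄ = F·x = [-2, 3]
step 0: P̄ = F·P·Fᵀ + Q = [8 -12; -12 41]
step 0: y = z − H·x̄ = [-11, 9]
step 0: S = H·P̄·Hᵀ + R = [223 -314; -314 452]
step 0: K = P̄·Hᵀ·S⁻¹ = [-81/275 -59/550; 49/1100 -589/2200]
step 0: x' = x̄ + K·y = [151/550, 221/2200]
step 0: P' = (I − K·H)·P̄ = [906/275 663/550; 663/550 1473/2200]
step 1: x̄ = F·x = [-3/8, 663/2200]
step 1: P̄ = F·P·Fᵀ + Q = [67/8 -45/8; -45/8 24257/2200]
step 1: y = z − H·x̄ = [-8751/2200, 307/1100]
step 1: S = H·P̄·Hᵀ + R = [171553/2200 -112921/1100; -112921/1100 79397/550]
step 1: K = P̄·Hᵀ·S⁻¹ = [-265077/790583 -50218/790583; 24562/790583 -388981/1581166]
step 1: x' = x̄ + K·y = [743920/790583, 172543/1581166]
step 1: P' = (I − K·H)·P̄ = [2687001/790583 945885/790583; 945885/790583 1019571/1581166]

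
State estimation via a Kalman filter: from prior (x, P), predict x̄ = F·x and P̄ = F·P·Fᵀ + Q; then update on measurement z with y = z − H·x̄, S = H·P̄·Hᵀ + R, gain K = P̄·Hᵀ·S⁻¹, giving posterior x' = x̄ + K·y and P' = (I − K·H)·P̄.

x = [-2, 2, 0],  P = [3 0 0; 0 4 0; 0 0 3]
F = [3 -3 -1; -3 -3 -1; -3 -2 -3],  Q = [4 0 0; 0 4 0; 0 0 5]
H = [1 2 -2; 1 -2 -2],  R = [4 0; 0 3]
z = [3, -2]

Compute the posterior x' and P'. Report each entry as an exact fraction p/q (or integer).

x̄ = F·x = [-12, 0, 2]
P̄ = F·P·Fᵀ + Q = [70 12 6; 12 70 60; 6 60 75]
y = z − H·x̄ = [19, 14]
S = H·P̄·Hᵀ + R = [198 66; 66 1061]
K = P̄·Hᵀ·S⁻¹ = [42379/102861 20/3117; 25160/102861 -776/3117; -1340/34287 -256/1039]
x' = x̄ + K·y = [-419891/102861, 119528/102861, -75158/34287]
P' = (I − K·H)·P̄ = [3702752/102861 41884/102861 602834/34287; 41884/102861 44366/102861 4996/34287; 602834/34287 4996/34287 103031/11429]

x' = [-419891/102861, 119528/102861, -75158/34287]
P' = [3702752/102861 41884/102861 602834/34287; 41884/102861 44366/102861 4996/34287; 602834/34287 4996/34287 103031/11429]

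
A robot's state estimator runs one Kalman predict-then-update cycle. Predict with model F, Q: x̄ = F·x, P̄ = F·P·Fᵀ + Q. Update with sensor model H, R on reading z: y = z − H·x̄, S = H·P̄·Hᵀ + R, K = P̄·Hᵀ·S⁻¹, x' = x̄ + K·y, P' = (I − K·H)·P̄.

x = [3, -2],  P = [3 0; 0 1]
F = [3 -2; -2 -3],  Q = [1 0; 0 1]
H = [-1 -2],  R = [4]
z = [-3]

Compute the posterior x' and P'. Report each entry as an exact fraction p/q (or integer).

x̄ = F·x = [13, 0]
P̄ = F·P·Fᵀ + Q = [32 -12; -12 22]
y = z − H·x̄ = [10]
S = H·P̄·Hᵀ + R = [76]
K = P̄·Hᵀ·S⁻¹ = [-2/19; -8/19]
x' = x̄ + K·y = [227/19, -80/19]
P' = (I − K·H)·P̄ = [592/19 -292/19; -292/19 162/19]

x' = [227/19, -80/19]
P' = [592/19 -292/19; -292/19 162/19]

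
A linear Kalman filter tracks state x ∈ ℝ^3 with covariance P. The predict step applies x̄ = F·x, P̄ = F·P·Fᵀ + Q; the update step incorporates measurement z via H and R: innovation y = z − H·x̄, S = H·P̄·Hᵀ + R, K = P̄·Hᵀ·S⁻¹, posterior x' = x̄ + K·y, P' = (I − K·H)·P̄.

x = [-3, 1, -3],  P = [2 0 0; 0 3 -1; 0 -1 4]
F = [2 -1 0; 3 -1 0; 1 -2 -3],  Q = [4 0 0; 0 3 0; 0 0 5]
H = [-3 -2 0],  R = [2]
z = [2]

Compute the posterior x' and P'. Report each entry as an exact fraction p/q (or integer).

x̄ = F·x = [-7, -10, 4]
P̄ = F·P·Fᵀ + Q = [15 15 7; 15 24 9; 7 9 43]
y = z − H·x̄ = [-39]
S = H·P̄·Hᵀ + R = [413]
K = P̄·Hᵀ·S⁻¹ = [-75/413; -93/413; -39/413]
x' = x̄ + K·y = [34/413, -503/413, 3173/413]
P' = (I − K·H)·P̄ = [570/413 -780/413 -34/413; -780/413 1263/413 90/413; -34/413 90/413 16238/413]

x' = [34/413, -503/413, 3173/413]
P' = [570/413 -780/413 -34/413; -780/413 1263/413 90/413; -34/413 90/413 16238/413]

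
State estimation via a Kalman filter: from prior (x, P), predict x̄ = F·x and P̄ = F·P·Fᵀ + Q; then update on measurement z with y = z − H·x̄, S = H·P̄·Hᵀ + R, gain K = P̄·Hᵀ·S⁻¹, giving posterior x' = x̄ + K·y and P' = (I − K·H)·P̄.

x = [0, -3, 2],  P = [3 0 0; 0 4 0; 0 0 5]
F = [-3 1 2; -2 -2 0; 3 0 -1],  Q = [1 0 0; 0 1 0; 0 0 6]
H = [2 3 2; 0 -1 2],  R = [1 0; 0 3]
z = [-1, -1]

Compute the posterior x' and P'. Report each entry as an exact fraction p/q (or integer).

x' = [-12469/5651, 31188/28255, 2824/28255]
P' = [137756/5651 -67522/5651 -36407/5651; -67522/5651 172399/28255 82412/28255; -36407/5651 82412/28255 59986/28255]

x̄ = F·x = [1, 6, -2]
P̄ = F·P·Fᵀ + Q = [52 10 -37; 10 29 -18; -37 -18 38]
y = z − H·x̄ = [-17, 9]
S = H·P̄·Hᵀ + R = [230 -175; -175 256]
K = P̄·Hᵀ·S⁻¹ = [132/5651 -1764/5651; 6801/28255 -505/5651; 3138/28255 2504/5651]
x' = x̄ + K·y = [-12469/5651, 31188/28255, 2824/28255]
P' = (I − K·H)·P̄ = [137756/5651 -67522/5651 -36407/5651; -67522/5651 172399/28255 82412/28255; -36407/5651 82412/28255 59986/28255]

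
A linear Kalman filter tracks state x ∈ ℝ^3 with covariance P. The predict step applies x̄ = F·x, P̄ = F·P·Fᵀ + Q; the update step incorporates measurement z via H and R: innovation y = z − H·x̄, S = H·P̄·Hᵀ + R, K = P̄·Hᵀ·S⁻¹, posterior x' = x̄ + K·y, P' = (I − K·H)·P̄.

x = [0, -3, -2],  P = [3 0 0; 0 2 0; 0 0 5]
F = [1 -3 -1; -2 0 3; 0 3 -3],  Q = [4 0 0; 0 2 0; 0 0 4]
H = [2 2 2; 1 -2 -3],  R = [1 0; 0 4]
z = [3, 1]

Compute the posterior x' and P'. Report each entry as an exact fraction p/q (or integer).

x̄ = F·x = [11, -6, -3]
P̄ = F·P·Fᵀ + Q = [30 -21 -3; -21 59 -45; -3 -45 67]
y = z − H·x̄ = [-1, -31]
S = H·P̄·Hᵀ + R = [73 -74; -74 435]
K = P̄·Hᵀ·S⁻¹ = [11214/26279 6801/26279; -6386/26279 -1328/26279; 8094/26279 -5510/26279]
x' = x̄ + K·y = [67024/26279, -110120/26279, 83879/26279]
P' = (I − K·H)·P̄ = [102921/26279 -367659/26279 270345/26279; -367659/26279 1455745/26279 -1091279/26279; 270345/26279 -1091279/26279 824981/26279]

x' = [67024/26279, -110120/26279, 83879/26279]
P' = [102921/26279 -367659/26279 270345/26279; -367659/26279 1455745/26279 -1091279/26279; 270345/26279 -1091279/26279 824981/26279]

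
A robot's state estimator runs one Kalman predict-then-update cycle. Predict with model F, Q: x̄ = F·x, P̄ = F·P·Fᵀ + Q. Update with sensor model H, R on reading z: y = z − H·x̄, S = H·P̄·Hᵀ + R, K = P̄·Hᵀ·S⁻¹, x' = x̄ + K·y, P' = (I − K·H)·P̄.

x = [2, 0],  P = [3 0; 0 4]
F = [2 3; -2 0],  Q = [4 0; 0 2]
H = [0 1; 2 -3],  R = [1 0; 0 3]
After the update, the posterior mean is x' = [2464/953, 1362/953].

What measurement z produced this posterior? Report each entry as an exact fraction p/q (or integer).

x̄ = F·x = [4, -4]
P̄ = F·P·Fᵀ + Q = [52 -12; -12 14]
S = H·P̄·Hᵀ + R = [15 -66; -66 481]
K = P̄·Hᵀ·S⁻¹ = [1156/953 436/953; 2378/2859 -22/953]
x' − x̄ = [-1348/953, 5174/953] = K·y
y = (KᵀK)⁻¹·Kᵀ·(x' − x̄) = [6, -19]
z = y + H·x̄ = [6, -19] + [-4, 20] = [2, 1]

z = [2, 1]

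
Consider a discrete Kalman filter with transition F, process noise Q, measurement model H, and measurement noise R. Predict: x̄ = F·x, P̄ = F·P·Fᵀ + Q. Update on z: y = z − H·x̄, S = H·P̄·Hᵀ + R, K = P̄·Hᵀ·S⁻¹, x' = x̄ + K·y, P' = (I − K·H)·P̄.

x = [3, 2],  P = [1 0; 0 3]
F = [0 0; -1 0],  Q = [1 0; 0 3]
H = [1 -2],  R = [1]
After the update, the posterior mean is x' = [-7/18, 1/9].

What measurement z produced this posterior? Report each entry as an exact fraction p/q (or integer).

x̄ = F·x = [0, -3]
P̄ = F·P·Fᵀ + Q = [1 0; 0 4]
S = H·P̄·Hᵀ + R = [18]
K = P̄·Hᵀ·S⁻¹ = [1/18; -4/9]
x' − x̄ = [-7/18, 28/9] = K·y
y = (KᵀK)⁻¹·Kᵀ·(x' − x̄) = [-7]
z = y + H·x̄ = [-7] + [6] = [-1]

z = [-1]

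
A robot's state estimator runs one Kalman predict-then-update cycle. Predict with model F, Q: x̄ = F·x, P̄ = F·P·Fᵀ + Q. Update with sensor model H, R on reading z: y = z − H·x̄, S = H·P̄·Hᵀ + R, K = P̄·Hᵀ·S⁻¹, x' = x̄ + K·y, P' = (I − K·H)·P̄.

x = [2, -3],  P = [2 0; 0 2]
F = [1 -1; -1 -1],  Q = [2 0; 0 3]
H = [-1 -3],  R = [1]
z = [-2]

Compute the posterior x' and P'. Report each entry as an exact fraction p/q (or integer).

x̄ = F·x = [5, 1]
P̄ = F·P·Fᵀ + Q = [6 0; 0 7]
y = z − H·x̄ = [6]
S = H·P̄·Hᵀ + R = [70]
K = P̄·Hᵀ·S⁻¹ = [-3/35; -3/10]
x' = x̄ + K·y = [157/35, -4/5]
P' = (I − K·H)·P̄ = [192/35 -9/5; -9/5 7/10]

x' = [157/35, -4/5]
P' = [192/35 -9/5; -9/5 7/10]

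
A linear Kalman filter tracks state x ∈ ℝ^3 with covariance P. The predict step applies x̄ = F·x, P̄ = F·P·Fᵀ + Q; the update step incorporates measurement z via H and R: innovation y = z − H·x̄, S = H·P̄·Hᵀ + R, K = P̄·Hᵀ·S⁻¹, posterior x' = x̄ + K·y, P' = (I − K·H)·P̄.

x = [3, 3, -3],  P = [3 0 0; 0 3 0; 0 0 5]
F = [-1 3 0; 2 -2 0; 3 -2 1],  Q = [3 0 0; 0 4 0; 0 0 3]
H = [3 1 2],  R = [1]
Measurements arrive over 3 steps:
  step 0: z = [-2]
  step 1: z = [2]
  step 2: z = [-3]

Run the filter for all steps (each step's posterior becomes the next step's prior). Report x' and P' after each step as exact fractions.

step 0: x̄ = F·x = [6, 0, 0]
step 0: P̄ = F·P·Fᵀ + Q = [33 -24 -27; -24 28 30; -27 30 47]
step 0: y = z − H·x̄ = [-20]
step 0: S = H·P̄·Hᵀ + R = [166]
step 0: K = P̄·Hᵀ·S⁻¹ = [21/166; 8/83; 43/166]
step 0: x' = x̄ + K·y = [288/83, -160/83, -430/83]
step 0: P' = (I − K·H)·P̄ = [5037/166 -2160/83 -5385/166; -2160/83 2196/83 2146/83; -5385/166 2146/83 5953/166]
step 1: x̄ = F·x = [-768/83, 896/83, 754/83]
step 1: P̄ = F·P·Fᵀ + Q = [70983/166 -35493/83 -35361/83; -35493/83 36470/83 35818/83; -35361/83 35818/83 35857/83]
step 1: y = z − H·x̄ = [66/83]
step 1: S = H·P̄·Hᵀ + R = [10773/166]
step 1: K = P̄·Hᵀ·S⁻¹ = [173/3591; 3254/10773; 46/171]
step 1: x' = x̄ + K·y = [-11030/1197, 39628/3591, 530/57]
step 1: P' = (I − K·H)·P̄ = [511667/1197 -1538998/3591 -24332/57; -1538998/3591 4669844/10773 72892/171; -24332/57 72892/171 8119/19]
step 2: x̄ = F·x = [16886/399, -145436/3591, -145136/3591]
step 2: P̄ = F·P·Fᵀ + Q = [918122/133 -8240558/1197 -8249519/1197; -8240558/1197 74078432/10773 74097446/10773; -8249519/1197 74097446/10773 74202851/10773]
step 2: y = z − H·x̄ = [-3443/399]
step 2: S = H·P̄·Hᵀ + R = [8187/133]
step 2: K = P̄·Hᵀ·S⁻¹ = [5522/8187; -24638/73683; -25985/73683]
step 2: x' = x̄ + K·y = [896492/24561, -8314706/221049, -8261369/221049]
step 2: P' = (I − K·H)·P̄ = [56287010/8187 -506236070/73683 -506731751/73683; -506236070/73683 4555436780/663147 4556357684/663147; -506731751/73683 4556357684/663147 4562582864/663147]

step 0: x' = [288/83, -160/83, -430/83], P' = [5037/166 -2160/83 -5385/166; -2160/83 2196/83 2146/83; -5385/166 2146/83 5953/166]
step 1: x' = [-11030/1197, 39628/3591, 530/57], P' = [511667/1197 -1538998/3591 -24332/57; -1538998/3591 4669844/10773 72892/171; -24332/57 72892/171 8119/19]
step 2: x' = [896492/24561, -8314706/221049, -8261369/221049], P' = [56287010/8187 -506236070/73683 -506731751/73683; -506236070/73683 4555436780/663147 4556357684/663147; -506731751/73683 4556357684/663147 4562582864/663147]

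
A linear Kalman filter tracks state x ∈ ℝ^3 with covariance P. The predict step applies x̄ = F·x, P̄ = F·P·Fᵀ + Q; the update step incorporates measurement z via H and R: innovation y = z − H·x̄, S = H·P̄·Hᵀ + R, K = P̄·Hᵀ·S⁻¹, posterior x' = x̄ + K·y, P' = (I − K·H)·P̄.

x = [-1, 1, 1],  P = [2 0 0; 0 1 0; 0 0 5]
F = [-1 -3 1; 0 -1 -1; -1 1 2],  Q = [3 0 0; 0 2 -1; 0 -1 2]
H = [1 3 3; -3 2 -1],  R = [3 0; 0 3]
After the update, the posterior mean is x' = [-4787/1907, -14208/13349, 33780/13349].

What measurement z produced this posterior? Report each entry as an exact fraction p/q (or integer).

x̄ = F·x = [-1, -2, 4]
P̄ = F·P·Fᵀ + Q = [19 -2 9; -2 8 -12; 9 -12 25]
S = H·P̄·Hᵀ + R = [145 -196; -196 357]
K = P̄·Hᵀ·S⁻¹ = [80/1907 -330/1907; 238/1907 2186/13349; 320/1907 -1612/13349]
x' − x̄ = [-2880/1907, 12490/13349, -19616/13349] = K·y
y = (KᵀK)⁻¹·Kᵀ·(x' − x̄) = [-3, 8]
z = y + H·x̄ = [-3, 8] + [5, -5] = [2, 3]

z = [2, 3]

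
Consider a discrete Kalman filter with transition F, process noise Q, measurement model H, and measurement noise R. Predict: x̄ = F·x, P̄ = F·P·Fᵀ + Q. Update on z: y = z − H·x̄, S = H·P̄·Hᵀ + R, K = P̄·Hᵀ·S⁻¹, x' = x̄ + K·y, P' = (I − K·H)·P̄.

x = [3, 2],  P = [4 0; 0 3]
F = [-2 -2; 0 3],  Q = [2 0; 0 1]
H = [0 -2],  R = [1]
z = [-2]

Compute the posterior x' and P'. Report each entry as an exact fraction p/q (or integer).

x̄ = F·x = [-10, 6]
P̄ = F·P·Fᵀ + Q = [30 -18; -18 28]
y = z − H·x̄ = [10]
S = H·P̄·Hᵀ + R = [113]
K = P̄·Hᵀ·S⁻¹ = [36/113; -56/113]
x' = x̄ + K·y = [-770/113, 118/113]
P' = (I − K·H)·P̄ = [2094/113 -18/113; -18/113 28/113]

x' = [-770/113, 118/113]
P' = [2094/113 -18/113; -18/113 28/113]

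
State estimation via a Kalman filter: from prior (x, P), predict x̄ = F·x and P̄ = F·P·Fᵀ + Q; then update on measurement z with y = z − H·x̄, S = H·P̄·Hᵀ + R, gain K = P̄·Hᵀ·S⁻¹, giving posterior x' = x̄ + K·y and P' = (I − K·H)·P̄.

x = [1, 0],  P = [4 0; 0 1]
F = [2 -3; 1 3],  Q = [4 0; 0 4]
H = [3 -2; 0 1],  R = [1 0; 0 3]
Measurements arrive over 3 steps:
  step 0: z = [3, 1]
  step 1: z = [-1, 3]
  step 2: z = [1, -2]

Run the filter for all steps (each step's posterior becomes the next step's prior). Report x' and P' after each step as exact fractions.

step 0: x' = [9199/5471, 5582/5471], P' = [6483/5471 8853/5471; 8853/5471 13335/5471]
step 1: x' = [26440631/16956218, 24201690/8478109], P' = [14281985/16956218 9638865/8478109; 9638865/8478109 14941650/8478109]
step 2: x' = [-17220926347/39663965791, -44915211605/39663965791], P' = [33109655340/39663965791 44621190804/39663965791; 44621190804/39663965791 69153441447/39663965791]

step 0: x̄ = F·x = [2, 1]
step 0: P̄ = F·P·Fᵀ + Q = [29 -1; -1 17]
step 0: y = z − H·x̄ = [-1, 0]
step 0: S = H·P̄·Hᵀ + R = [342 -37; -37 20]
step 0: K = P̄·Hᵀ·S⁻¹ = [1743/5471 2951/5471; -111/5471 4445/5471]
step 0: x' = x̄ + K·y = [9199/5471, 5582/5471]
step 0: P' = (I − K·H)·P̄ = [6483/5471 8853/5471; 8853/5471 13335/5471]
step 1: x̄ = F·x = [1652/5471, 25945/5471]
step 1: P̄ = F·P·Fᵀ + Q = [61595/5471 -80490/5471; -80490/5471 201500/5471]
step 1: y = z − H·x̄ = [41463/5471, -9532/5471]
step 1: S = H·P̄·Hᵀ + R = [2331706/5471 -644470/5471; -644470/5471 217913/5471]
step 1: K = P̄·Hᵀ·S⁻¹ = [4290495/16956218 3212955/8478109; -966705/8478109 4980550/8478109]
step 1: x' = x̄ + K·y = [26440631/16956218, 24201690/8478109]
step 1: P' = (I − K·H)·P̄ = [14281985/16956218 9638865/8478109; 9638865/8478109 14941650/8478109]
step 2: x̄ = F·x = [-46164439/8478109, 171650771/16956218]
step 2: P̄ = F·P·Fᵀ + Q = [81284876/8478109 -91276270/8478109; -91276270/8478109 466722937/16956218]
step 2: y = z − H·x̄ = [318622197/8478109, -205563207/16956218]
step 2: S = H·P̄·Hᵀ + R = [2768803107/8478109 -740551747/8478109; -740551747/8478109 517591591/16956218]
step 2: K = P̄·Hᵀ·S⁻¹ = [10086584412/39663965791 14873730268/39663965791; -4443310482/39663965791 23051147149/39663965791]
step 2: x' = x̄ + K·y = [-17220926347/39663965791, -44915211605/39663965791]
step 2: P' = (I − K·H)·P̄ = [33109655340/39663965791 44621190804/39663965791; 44621190804/39663965791 69153441447/39663965791]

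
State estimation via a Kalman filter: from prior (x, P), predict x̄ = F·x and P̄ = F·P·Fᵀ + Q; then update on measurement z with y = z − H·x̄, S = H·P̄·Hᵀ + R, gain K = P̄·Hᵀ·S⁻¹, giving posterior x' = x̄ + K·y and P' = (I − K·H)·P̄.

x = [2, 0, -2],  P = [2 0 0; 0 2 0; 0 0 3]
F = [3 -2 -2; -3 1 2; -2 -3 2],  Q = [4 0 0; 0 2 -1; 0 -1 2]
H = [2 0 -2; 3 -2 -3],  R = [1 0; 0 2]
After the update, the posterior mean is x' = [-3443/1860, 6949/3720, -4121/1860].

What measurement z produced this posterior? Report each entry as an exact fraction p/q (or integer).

z = [1, -3]

x̄ = F·x = [10, -10, -8]
P̄ = F·P·Fᵀ + Q = [42 -34 -12; -34 34 17; -12 17 40]
S = H·P̄·Hᵀ + R = [425 840; 840 1704]
K = P̄·Hᵀ·S⁻¹ = [-382/775 703/1860; 493/775 -1649/3720; -734/775 661/1860]
x' − x̄ = [-22043/1860, 44149/3720, 10759/1860] = K·y
y = (KᵀK)⁻¹·Kᵀ·(x' − x̄) = [-35, -77]
z = y + H·x̄ = [-35, -77] + [36, 74] = [1, -3]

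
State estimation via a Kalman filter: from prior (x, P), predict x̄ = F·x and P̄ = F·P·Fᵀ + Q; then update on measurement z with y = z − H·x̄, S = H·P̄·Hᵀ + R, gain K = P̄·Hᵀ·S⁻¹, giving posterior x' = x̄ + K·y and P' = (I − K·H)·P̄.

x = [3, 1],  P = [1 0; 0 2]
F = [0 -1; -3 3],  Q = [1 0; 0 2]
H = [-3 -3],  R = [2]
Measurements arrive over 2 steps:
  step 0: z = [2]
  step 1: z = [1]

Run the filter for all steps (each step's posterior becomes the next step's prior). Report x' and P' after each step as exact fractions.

step 0: x' = [-353/182, 219/182], P' = [465/182 -471/182; -471/182 517/182]
step 1: x' = [39189/112423, -73548/112423], P' = [178086/112423 -182616/112423; -182616/112423 212048/112423]

step 0: x̄ = F·x = [-1, -6]
step 0: P̄ = F·P·Fᵀ + Q = [3 -6; -6 29]
step 0: y = z − H·x̄ = [-19]
step 0: S = H·P̄·Hᵀ + R = [182]
step 0: K = P̄·Hᵀ·S⁻¹ = [9/182; -69/182]
step 0: x' = x̄ + K·y = [-353/182, 219/182]
step 0: P' = (I − K·H)·P̄ = [465/182 -471/182; -471/182 517/182]
step 1: x̄ = F·x = [-219/182, 66/7]
step 1: P̄ = F·P·Fᵀ + Q = [699/182 -114/7; -114/7 680/7]
step 1: y = z − H·x̄ = [4673/182]
step 1: S = H·P̄·Hᵀ + R = [112423/182]
step 1: K = P̄·Hᵀ·S⁻¹ = [6795/112423; -44148/112423]
step 1: x' = x̄ + K·y = [39189/112423, -73548/112423]
step 1: P' = (I − K·H)·P̄ = [178086/112423 -182616/112423; -182616/112423 212048/112423]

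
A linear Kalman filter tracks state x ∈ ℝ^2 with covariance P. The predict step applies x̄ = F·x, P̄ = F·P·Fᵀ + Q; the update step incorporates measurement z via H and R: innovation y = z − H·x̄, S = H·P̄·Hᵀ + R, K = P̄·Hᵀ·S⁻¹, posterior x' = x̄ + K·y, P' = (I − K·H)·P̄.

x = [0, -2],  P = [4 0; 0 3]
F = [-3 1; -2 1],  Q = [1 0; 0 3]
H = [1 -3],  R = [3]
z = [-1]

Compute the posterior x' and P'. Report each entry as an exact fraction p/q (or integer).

x̄ = F·x = [-2, -2]
P̄ = F·P·Fᵀ + Q = [40 27; 27 22]
y = z − H·x̄ = [-5]
S = H·P̄·Hᵀ + R = [79]
K = P̄·Hᵀ·S⁻¹ = [-41/79; -39/79]
x' = x̄ + K·y = [47/79, 37/79]
P' = (I − K·H)·P̄ = [1479/79 534/79; 534/79 217/79]

x' = [47/79, 37/79]
P' = [1479/79 534/79; 534/79 217/79]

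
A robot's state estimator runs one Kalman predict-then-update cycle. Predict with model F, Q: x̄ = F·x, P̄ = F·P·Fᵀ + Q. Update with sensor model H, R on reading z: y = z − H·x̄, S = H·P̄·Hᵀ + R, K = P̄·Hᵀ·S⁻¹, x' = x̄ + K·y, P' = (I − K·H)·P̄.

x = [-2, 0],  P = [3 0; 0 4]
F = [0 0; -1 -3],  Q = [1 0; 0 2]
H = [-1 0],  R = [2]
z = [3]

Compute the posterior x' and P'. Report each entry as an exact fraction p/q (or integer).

x̄ = F·x = [0, 2]
P̄ = F·P·Fᵀ + Q = [1 0; 0 41]
y = z − H·x̄ = [3]
S = H·P̄·Hᵀ + R = [3]
K = P̄·Hᵀ·S⁻¹ = [-1/3; 0]
x' = x̄ + K·y = [-1, 2]
P' = (I − K·H)·P̄ = [2/3 0; 0 41]

x' = [-1, 2]
P' = [2/3 0; 0 41]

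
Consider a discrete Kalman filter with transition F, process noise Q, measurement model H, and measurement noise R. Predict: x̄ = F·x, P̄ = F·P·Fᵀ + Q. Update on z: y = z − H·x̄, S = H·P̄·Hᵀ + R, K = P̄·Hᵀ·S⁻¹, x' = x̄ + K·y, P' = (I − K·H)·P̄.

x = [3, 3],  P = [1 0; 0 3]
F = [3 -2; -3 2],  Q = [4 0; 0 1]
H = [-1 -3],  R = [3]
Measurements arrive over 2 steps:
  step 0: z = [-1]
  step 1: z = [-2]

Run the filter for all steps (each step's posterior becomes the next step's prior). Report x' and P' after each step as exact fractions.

step 0: x' = [17/50, 3/20], P' = [264/25 -39/10; -39/10 7/4]
step 1: x' = [-3563/3821, 7427/7642], P' = [44952/3821 -33639/7642; -33639/7642 29943/15284]

step 0: x̄ = F·x = [3, -3]
step 0: P̄ = F·P·Fᵀ + Q = [25 -21; -21 22]
step 0: y = z − H·x̄ = [-7]
step 0: S = H·P̄·Hᵀ + R = [100]
step 0: K = P̄·Hᵀ·S⁻¹ = [19/50; -9/20]
step 0: x' = x̄ + K·y = [17/50, 3/20]
step 0: P' = (I − K·H)·P̄ = [264/25 -39/10; -39/10 7/4]
step 1: x̄ = F·x = [18/25, -18/25]
step 1: P̄ = F·P·Fᵀ + Q = [3821/25 -3721/25; -3721/25 3746/25]
step 1: y = z − H·x̄ = [-86/25]
step 1: S = H·P̄·Hᵀ + R = [15284/25]
step 1: K = P̄·Hᵀ·S⁻¹ = [3671/7642; -7517/15284]
step 1: x' = x̄ + K·y = [-3563/3821, 7427/7642]
step 1: P' = (I − K·H)·P̄ = [44952/3821 -33639/7642; -33639/7642 29943/15284]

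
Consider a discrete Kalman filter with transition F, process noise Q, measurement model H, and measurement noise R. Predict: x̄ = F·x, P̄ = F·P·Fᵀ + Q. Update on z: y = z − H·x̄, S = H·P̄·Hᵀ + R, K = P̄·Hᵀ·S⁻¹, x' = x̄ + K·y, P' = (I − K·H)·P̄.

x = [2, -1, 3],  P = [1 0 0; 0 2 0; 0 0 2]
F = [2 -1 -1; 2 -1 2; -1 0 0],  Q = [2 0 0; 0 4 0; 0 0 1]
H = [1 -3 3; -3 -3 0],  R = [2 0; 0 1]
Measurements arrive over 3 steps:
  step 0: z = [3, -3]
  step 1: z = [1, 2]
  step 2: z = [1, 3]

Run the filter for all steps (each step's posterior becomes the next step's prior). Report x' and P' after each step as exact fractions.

step 0: x' = [9442/6639, -2791/6639, -146/6639], P' = [6485/6639 -5903/6639 -7081/6639; -5903/6639 6053/6639 7027/6639; -7081/6639 7027/6639 9509/6639]
step 1: x' = [-12334149/43940863, -848818/2312677, -1594656/43940863], P' = [37006550/43940863 -1729006/2312677 -38798896/43940863; -1729006/2312677 3532141/4625354 4008617/4625354; -38798896/43940863 4008617/4625354 103701759/87881726]
step 2: x' = [-31316495314/41943766651, -83750669757/335550133208, 115436917773/335550133208], P' = [104339303966/125831299953 -92565430004/125831299953 -36430030626/41943766651; -92565430004/125831299953 757584140527/1006650399624 286337824803/335550133208; -36430030626/41943766651 286337824803/335550133208 390572738613/335550133208]

step 0: x̄ = F·x = [2, 11, -2]
step 0: P̄ = F·P·Fᵀ + Q = [10 2 -2; 2 18 -2; -2 -2 2]
step 0: y = z − H·x̄ = [40, 36]
step 0: S = H·P̄·Hᵀ + R = [204 180; 180 289]
step 0: K = P̄·Hᵀ·S⁻¹ = [2951/13278 -582/2213; -2981/13278 -150/2213; 365/13278 54/2213]
step 0: x' = x̄ + K·y = [9442/6639, -2791/6639, -146/6639]
step 0: P' = (I − K·H)·P̄ = [6485/6639 -5903/6639 -7081/6639; -5903/6639 6053/6639 7027/6639; -7081/6639 7027/6639 9509/6639]
step 1: x̄ = F·x = [21821/6639, 21383/6639, -9442/6639]
step 1: P̄ = F·P·Fᵀ + Q = [120770/6639 15398/6639 -25954/6639; 15398/6639 35441/6639 -4711/6639; -25954/6639 -4711/6639 13124/6639]
step 1: y = z − H·x̄ = [77293/6639, 47630/2213]
step 1: S = H·P̄·Hᵀ + R = [407819/6639 108344/2213; 108344/2213 563234/2213]
step 1: K = P̄·Hᵀ·S⁻¹ = [9581602/43940863 -12466308/43940863; -507146/2312677 -222387/4625354; 1254079/43940863 4302207/87881726]
step 1: x' = x̄ + K·y = [-12334149/43940863, -848818/2312677, -1594656/43940863]
step 1: P' = (I − K·H)·P̄ = [37006550/43940863 -1729006/2312677 -38798896/43940863; -1729006/2312677 3532141/4625354 4008617/4625354; -38798896/43940863 4008617/4625354 103701759/87881726]
step 2: x̄ = F·x = [-6946100/43940863, -617372/2312677, 12334149/43940863]
step 2: P̄ = F·P·Fᵀ + Q = [684077908/43940863 4926557/2312677 -145663110/43940863; 4926557/2312677 24572037/4625354 -1540338/2312677; -145663110/43940863 -1540338/2312677 80947413/43940863]
step 2: y = z − H·x̄ = [-1121352/2312677, 75794085/43940863]
step 2: S = H·P̄·Hᵀ + R = [283429995/4625354 229965129/4625354; 229965129/4625354 19972867385/87881726]
step 2: K = P̄·Hᵀ·S⁻¹ = [27082659172/125831299953 -11773873962/41943766651; -218117719193/1006650399624 -17060700495/335550133208; 10632248211/335550133208 15307260615/335550133208]
step 2: x' = x̄ + K·y = [-31316495314/41943766651, -83750669757/335550133208, 115436917773/335550133208]
step 2: P' = (I − K·H)·P̄ = [104339303966/125831299953 -92565430004/125831299953 -36430030626/41943766651; -92565430004/125831299953 757584140527/1006650399624 286337824803/335550133208; -36430030626/41943766651 286337824803/335550133208 390572738613/335550133208]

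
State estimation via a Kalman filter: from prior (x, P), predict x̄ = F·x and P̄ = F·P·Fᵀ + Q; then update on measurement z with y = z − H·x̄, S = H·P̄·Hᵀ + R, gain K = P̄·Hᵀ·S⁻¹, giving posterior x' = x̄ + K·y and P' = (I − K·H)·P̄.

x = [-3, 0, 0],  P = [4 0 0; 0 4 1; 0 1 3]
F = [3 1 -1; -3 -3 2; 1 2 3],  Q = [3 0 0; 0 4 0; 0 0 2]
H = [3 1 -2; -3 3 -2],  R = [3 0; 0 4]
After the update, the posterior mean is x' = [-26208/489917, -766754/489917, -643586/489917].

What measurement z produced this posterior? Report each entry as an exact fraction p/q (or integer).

z = [1, -2]

x̄ = F·x = [-9, 9, -3]
P̄ = F·P·Fᵀ + Q = [44 -49 12; -49 76 -23; 12 -23 61]
S = H·P̄·Hᵀ + R = [373 -34; -34 2630]
K = P̄·Hᵀ·S⁻¹ = [72434/489917 -111013/979834; -25718/489917 156183/979834; -147194/489917 -88377/979834]
x' − x̄ = [4383045/489917, -5176007/489917, 826165/489917] = K·y
y = (KᵀK)⁻¹·Kᵀ·(x' − x̄) = [13, -62]
z = y + H·x̄ = [13, -62] + [-12, 60] = [1, -2]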